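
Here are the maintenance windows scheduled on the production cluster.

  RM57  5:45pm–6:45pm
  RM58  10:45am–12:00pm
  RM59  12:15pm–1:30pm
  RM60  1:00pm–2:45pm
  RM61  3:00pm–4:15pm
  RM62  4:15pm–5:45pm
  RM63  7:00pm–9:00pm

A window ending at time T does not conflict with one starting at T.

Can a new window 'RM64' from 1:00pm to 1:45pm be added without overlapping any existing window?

No — it overlaps RM59, RM60

RM58: ends 12:00pm at or before RM64 starts 1:00pm → clear.
RM59: starts 12:15pm before RM64 ends 1:45pm, and ends 1:30pm after RM64 starts 1:00pm → overlap.
RM60: starts 1:00pm before RM64 ends 1:45pm, and ends 2:45pm after RM64 starts 1:00pm → overlap.
RM61: starts 3:00pm at or after RM64 ends 1:45pm → clear.
RM62: starts 4:15pm at or after RM64 ends 1:45pm → clear.
RM57: starts 5:45pm at or after RM64 ends 1:45pm → clear.
RM63: starts 7:00pm at or after RM64 ends 1:45pm → clear.
RM64 overlaps RM59, RM60.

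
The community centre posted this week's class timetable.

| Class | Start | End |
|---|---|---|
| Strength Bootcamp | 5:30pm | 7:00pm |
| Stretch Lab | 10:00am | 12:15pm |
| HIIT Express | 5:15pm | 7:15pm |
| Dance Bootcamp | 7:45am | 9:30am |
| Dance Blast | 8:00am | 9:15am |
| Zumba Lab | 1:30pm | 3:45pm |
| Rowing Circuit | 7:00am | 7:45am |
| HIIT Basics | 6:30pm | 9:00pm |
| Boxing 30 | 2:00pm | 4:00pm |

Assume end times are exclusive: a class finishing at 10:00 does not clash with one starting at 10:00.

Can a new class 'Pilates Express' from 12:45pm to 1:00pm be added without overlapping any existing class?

Rowing Circuit: ends 7:45am at or before Pilates Express starts 12:45pm → clear.
Dance Bootcamp: ends 9:30am at or before Pilates Express starts 12:45pm → clear.
Dance Blast: ends 9:15am at or before Pilates Express starts 12:45pm → clear.
Stretch Lab: ends 12:15pm at or before Pilates Express starts 12:45pm → clear.
Zumba Lab: starts 1:30pm at or after Pilates Express ends 1:00pm → clear.
Boxing 30: starts 2:00pm at or after Pilates Express ends 1:00pm → clear.
HIIT Express: starts 5:15pm at or after Pilates Express ends 1:00pm → clear.
Strength Bootcamp: starts 5:30pm at or after Pilates Express ends 1:00pm → clear.
HIIT Basics: starts 6:30pm at or after Pilates Express ends 1:00pm → clear.

Yes — the slot is free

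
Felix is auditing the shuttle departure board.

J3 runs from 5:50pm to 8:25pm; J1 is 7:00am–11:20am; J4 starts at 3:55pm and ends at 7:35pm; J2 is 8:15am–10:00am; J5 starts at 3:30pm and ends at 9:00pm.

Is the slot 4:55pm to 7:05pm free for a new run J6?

J1: ends 11:20am at or before J6 starts 4:55pm → clear.
J2: ends 10:00am at or before J6 starts 4:55pm → clear.
J5: starts 3:30pm before J6 ends 7:05pm, and ends 9:00pm after J6 starts 4:55pm → overlap.
J4: starts 3:55pm before J6 ends 7:05pm, and ends 7:35pm after J6 starts 4:55pm → overlap.
J3: starts 5:50pm before J6 ends 7:05pm, and ends 8:25pm after J6 starts 4:55pm → overlap.
J6 overlaps J3, J4, J5.

No — it overlaps J3, J4, J5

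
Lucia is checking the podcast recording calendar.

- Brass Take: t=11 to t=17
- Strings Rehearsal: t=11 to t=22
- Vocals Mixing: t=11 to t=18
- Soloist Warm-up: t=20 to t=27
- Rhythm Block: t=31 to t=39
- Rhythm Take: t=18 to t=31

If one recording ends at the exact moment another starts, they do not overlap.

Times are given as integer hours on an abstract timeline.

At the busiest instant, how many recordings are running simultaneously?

3

Walk through starts and ends in time order (an end at T is processed before a start at T):
t=11 start Brass Take → 1
t=11 start Strings Rehearsal → 2
t=11 start Vocals Mixing → 3
t=17 end Brass Take → 2
t=18 end Vocals Mixing → 1
t=18 start Rhythm Take → 2
t=20 start Soloist Warm-up → 3
t=22 end Strings Rehearsal → 2
t=27 end Soloist Warm-up → 1
t=31 end Rhythm Take → 0
t=31 start Rhythm Block → 1
t=39 end Rhythm Block → 0
Peak is 3, at t=11 (Brass Take, Strings Rehearsal, Vocals Mixing).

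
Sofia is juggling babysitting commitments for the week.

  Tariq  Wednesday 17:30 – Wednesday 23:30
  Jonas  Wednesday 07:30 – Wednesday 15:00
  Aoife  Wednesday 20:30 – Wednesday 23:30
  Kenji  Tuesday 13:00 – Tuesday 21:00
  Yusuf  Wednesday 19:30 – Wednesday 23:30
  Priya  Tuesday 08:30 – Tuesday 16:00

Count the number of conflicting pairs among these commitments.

4

Sorted by start: Priya, Kenji, Jonas, Tariq, Yusuf, Aoife.
Kenji starts before Priya ends → Priya and Kenji overlap.
Jonas starts after Priya ends, so Priya has no further overlaps.
Jonas starts after Kenji ends, so Kenji has no further overlaps.
Tariq starts after Jonas ends, so Jonas has no further overlaps.
Yusuf starts before Tariq ends → Tariq and Yusuf overlap.
Aoife starts before Tariq ends → Tariq and Aoife overlap.
Aoife starts before Yusuf ends → Yusuf and Aoife overlap.
Overlapping pairs: Aoife & Tariq, Aoife & Yusuf, Kenji & Priya, Tariq & Yusuf — 4 in total.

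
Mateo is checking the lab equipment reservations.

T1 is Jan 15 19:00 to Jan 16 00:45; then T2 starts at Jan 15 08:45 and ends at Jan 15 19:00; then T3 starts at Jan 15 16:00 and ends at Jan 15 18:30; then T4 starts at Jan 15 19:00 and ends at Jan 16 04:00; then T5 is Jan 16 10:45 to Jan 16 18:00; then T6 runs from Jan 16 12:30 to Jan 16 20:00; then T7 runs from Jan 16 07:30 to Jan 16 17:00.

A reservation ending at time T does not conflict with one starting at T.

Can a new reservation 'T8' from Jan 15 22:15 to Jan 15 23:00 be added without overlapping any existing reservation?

T2: ends Jan 15 19:00 at or before T8 starts Jan 15 22:15 → clear.
T3: ends Jan 15 18:30 at or before T8 starts Jan 15 22:15 → clear.
T1: starts Jan 15 19:00 before T8 ends Jan 15 23:00, and ends Jan 16 00:45 after T8 starts Jan 15 22:15 → overlap.
T4: starts Jan 15 19:00 before T8 ends Jan 15 23:00, and ends Jan 16 04:00 after T8 starts Jan 15 22:15 → overlap.
T7: starts Jan 16 07:30 at or after T8 ends Jan 15 23:00 → clear.
T5: starts Jan 16 10:45 at or after T8 ends Jan 15 23:00 → clear.
T6: starts Jan 16 12:30 at or after T8 ends Jan 15 23:00 → clear.
T8 overlaps T1, T4.

No — it overlaps T1, T4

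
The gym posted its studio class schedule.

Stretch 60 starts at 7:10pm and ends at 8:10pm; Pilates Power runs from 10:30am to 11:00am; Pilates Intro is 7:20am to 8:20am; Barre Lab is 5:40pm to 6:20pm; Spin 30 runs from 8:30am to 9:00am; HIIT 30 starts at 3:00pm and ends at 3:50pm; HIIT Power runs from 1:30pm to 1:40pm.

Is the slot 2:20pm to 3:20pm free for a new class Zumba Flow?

No — it overlaps HIIT 30

Pilates Intro: ends 8:20am at or before Zumba Flow starts 2:20pm → clear.
Spin 30: ends 9:00am at or before Zumba Flow starts 2:20pm → clear.
Pilates Power: ends 11:00am at or before Zumba Flow starts 2:20pm → clear.
HIIT Power: ends 1:40pm at or before Zumba Flow starts 2:20pm → clear.
HIIT 30: starts 3:00pm before Zumba Flow ends 3:20pm, and ends 3:50pm after Zumba Flow starts 2:20pm → overlap.
Barre Lab: starts 5:40pm at or after Zumba Flow ends 3:20pm → clear.
Stretch 60: starts 7:10pm at or after Zumba Flow ends 3:20pm → clear.
Zumba Flow overlaps HIIT 30.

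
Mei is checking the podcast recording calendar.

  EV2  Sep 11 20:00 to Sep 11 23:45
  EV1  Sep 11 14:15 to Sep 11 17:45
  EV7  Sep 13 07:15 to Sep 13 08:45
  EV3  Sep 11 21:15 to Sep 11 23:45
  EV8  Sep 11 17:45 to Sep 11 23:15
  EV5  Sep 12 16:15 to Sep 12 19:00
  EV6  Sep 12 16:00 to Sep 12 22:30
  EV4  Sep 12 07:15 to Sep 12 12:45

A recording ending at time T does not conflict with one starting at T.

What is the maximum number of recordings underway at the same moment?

Sweep the timeline, counting +1 at each start and −1 at each end (ends before starts at a tie):
Sep 11 14:15 start EV1 → 1
Sep 11 17:45 end EV1 → 0
Sep 11 17:45 start EV8 → 1
Sep 11 20:00 start EV2 → 2
Sep 11 21:15 start EV3 → 3
Sep 11 23:15 end EV8 → 2
Sep 11 23:45 end EV2 → 1
Sep 11 23:45 end EV3 → 0
Sep 12 07:15 start EV4 → 1
Sep 12 12:45 end EV4 → 0
Sep 12 16:00 start EV6 → 1
Sep 12 16:15 start EV5 → 2
Sep 12 19:00 end EV5 → 1
Sep 12 22:30 end EV6 → 0
Sep 13 07:15 start EV7 → 1
Sep 13 08:45 end EV7 → 0
Peak is 3, at Sep 11 21:15 (EV2, EV3, EV8).

3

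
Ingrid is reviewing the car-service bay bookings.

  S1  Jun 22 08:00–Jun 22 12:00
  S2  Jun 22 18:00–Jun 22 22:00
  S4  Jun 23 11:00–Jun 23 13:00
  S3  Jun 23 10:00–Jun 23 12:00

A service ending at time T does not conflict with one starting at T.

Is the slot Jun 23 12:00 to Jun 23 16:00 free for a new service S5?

S1: ends Jun 22 12:00 at or before S5 starts Jun 23 12:00 → clear.
S2: ends Jun 22 22:00 at or before S5 starts Jun 23 12:00 → clear.
S3: ends Jun 23 12:00 at or before S5 starts Jun 23 12:00 → clear.
S4: starts Jun 23 11:00 before S5 ends Jun 23 16:00, and ends Jun 23 13:00 after S5 starts Jun 23 12:00 → overlap.
S5 overlaps S4.

No — it overlaps S4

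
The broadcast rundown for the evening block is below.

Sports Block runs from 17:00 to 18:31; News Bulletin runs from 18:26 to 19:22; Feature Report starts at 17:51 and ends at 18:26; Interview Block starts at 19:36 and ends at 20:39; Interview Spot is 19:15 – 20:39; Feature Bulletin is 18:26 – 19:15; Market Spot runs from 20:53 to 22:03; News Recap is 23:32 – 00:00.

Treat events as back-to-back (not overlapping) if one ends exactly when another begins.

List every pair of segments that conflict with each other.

Feature Bulletin & News Bulletin, Feature Bulletin & Sports Block, Feature Report & Sports Block, Interview Block & Interview Spot, Interview Spot & News Bulletin, News Bulletin & Sports Block

Sorted by start: Sports Block, Feature Report, News Bulletin, Feature Bulletin, Interview Spot, Interview Block, Market Spot, News Recap.
Feature Report starts before Sports Block ends → Sports Block and Feature Report overlap.
News Bulletin starts before Sports Block ends → Sports Block and News Bulletin overlap.
Feature Bulletin starts before Sports Block ends → Sports Block and Feature Bulletin overlap.
Interview Spot starts after Sports Block ends — done with Sports Block.
News Bulletin starts exactly when Feature Report ends (back-to-back, no overlap) — done with Feature Report.
Feature Bulletin starts before News Bulletin ends → News Bulletin and Feature Bulletin overlap.
Interview Spot starts before News Bulletin ends → News Bulletin and Interview Spot overlap.
Interview Block starts after News Bulletin ends — done with News Bulletin.
Interview Spot starts exactly when Feature Bulletin ends (back-to-back, no overlap) — done with Feature Bulletin.
Interview Block starts before Interview Spot ends → Interview Spot and Interview Block overlap.
Market Spot starts after Interview Spot ends — done with Interview Spot.
Market Spot starts after Interview Block ends — done with Interview Block.
News Recap starts after Market Spot ends.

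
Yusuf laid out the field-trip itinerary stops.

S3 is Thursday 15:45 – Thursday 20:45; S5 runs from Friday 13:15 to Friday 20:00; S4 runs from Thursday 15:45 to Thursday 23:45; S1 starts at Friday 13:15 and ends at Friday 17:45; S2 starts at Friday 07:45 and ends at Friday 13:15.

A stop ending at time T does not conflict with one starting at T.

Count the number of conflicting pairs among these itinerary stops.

2

Two intervals overlap when each starts before the other ends.
Sorted by start: S3, S4, S2, S1, S5.
S4 starts before S3 ends → S3 and S4 overlap.
S2 starts after S3 ends, so nothing later overlaps S3 either.
S2 starts after S4 ends, so nothing later overlaps S4 either.
S1 starts exactly when S2 ends (back-to-back, no overlap), so nothing later overlaps S2 either.
S5 starts before S1 ends → S1 and S5 overlap.
Overlapping pairs: S1 & S5, S3 & S4 — 2 in total.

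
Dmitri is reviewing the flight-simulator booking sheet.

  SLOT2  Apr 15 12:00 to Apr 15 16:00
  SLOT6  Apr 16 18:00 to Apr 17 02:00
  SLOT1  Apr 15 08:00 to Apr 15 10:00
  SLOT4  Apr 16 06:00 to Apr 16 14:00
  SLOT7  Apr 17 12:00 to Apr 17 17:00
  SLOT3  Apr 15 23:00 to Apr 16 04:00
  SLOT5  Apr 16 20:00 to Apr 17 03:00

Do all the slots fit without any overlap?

Sorted by start: SLOT1, SLOT2, SLOT3, SLOT4, SLOT6, SLOT5, SLOT7.
SLOT2 starts after SLOT1 ends, so nothing later overlaps SLOT1 either.
SLOT3 starts after SLOT2 ends, so nothing later overlaps SLOT2 either.
SLOT4 starts after SLOT3 ends, so nothing later overlaps SLOT3 either.
SLOT6 starts after SLOT4 ends, so nothing later overlaps SLOT4 either.
SLOT5 starts before SLOT6 ends → SLOT6 and SLOT5 overlap.
That's a conflict, so the schedule is not conflict-free.

No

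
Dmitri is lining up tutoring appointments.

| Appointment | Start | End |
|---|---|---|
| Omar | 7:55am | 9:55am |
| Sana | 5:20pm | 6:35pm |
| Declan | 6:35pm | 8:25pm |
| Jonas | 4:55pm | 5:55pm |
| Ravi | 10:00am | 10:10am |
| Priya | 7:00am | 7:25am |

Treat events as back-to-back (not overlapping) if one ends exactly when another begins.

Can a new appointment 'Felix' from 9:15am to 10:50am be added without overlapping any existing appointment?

No — it overlaps Omar, Ravi

Priya: ends 7:25am at or before Felix starts 9:15am → clear.
Omar: starts 7:55am before Felix ends 10:50am, and ends 9:55am after Felix starts 9:15am → overlap.
Ravi: starts 10:00am before Felix ends 10:50am, and ends 10:10am after Felix starts 9:15am → overlap.
Jonas: starts 4:55pm at or after Felix ends 10:50am → clear.
Sana: starts 5:20pm at or after Felix ends 10:50am → clear.
Declan: starts 6:35pm at or after Felix ends 10:50am → clear.
Felix overlaps Omar, Ravi.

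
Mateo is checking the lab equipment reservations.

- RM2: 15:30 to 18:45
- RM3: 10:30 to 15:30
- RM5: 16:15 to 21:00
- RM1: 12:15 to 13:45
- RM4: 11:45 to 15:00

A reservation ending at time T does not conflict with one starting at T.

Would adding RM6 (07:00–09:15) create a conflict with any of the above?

RM3: starts 10:30 at or after RM6 ends 09:15 → clear.
RM4: starts 11:45 at or after RM6 ends 09:15 → clear.
RM1: starts 12:15 at or after RM6 ends 09:15 → clear.
RM2: starts 15:30 at or after RM6 ends 09:15 → clear.
RM5: starts 16:15 at or after RM6 ends 09:15 → clear.

No — it doesn't clash with anything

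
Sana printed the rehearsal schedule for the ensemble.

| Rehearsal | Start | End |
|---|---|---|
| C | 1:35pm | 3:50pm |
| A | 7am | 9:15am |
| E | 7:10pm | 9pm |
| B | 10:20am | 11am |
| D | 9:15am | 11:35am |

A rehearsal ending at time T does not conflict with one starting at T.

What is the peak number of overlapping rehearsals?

2

Sweep the timeline, counting +1 at each start and −1 at each end (ends before starts at a tie):
7am start A → 1
9:15am end A → 0
9:15am start D → 1
10:20am start B → 2
11am end B → 1
11:35am end D → 0
1:35pm start C → 1
3:50pm end C → 0
7:10pm start E → 1
9pm end E → 0
Peak is 2, at 10:20am (B, D).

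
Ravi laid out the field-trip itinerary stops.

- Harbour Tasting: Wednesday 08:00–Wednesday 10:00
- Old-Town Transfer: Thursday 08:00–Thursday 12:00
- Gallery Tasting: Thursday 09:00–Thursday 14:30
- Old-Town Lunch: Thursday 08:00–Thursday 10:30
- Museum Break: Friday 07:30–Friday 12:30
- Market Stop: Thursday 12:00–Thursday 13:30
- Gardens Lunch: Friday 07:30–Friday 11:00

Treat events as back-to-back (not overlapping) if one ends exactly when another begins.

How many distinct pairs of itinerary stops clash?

Sorted by start: Harbour Tasting, Old-Town Transfer, Old-Town Lunch, Gallery Tasting, Market Stop, Museum Break, Gardens Lunch.
Old-Town Transfer starts after Harbour Tasting ends, so Harbour Tasting has no further overlaps.
Old-Town Lunch starts before Old-Town Transfer ends → Old-Town Transfer and Old-Town Lunch overlap.
Gallery Tasting starts before Old-Town Transfer ends → Old-Town Transfer and Gallery Tasting overlap.
Market Stop starts exactly when Old-Town Transfer ends (back-to-back, no overlap), so Old-Town Transfer has no further overlaps.
Gallery Tasting starts before Old-Town Lunch ends → Old-Town Lunch and Gallery Tasting overlap.
Market Stop starts after Old-Town Lunch ends, so Old-Town Lunch has no further overlaps.
Market Stop starts before Gallery Tasting ends → Gallery Tasting and Market Stop overlap.
Museum Break starts after Gallery Tasting ends, so Gallery Tasting has no further overlaps.
Museum Break starts after Market Stop ends, so Market Stop has no further overlaps.
Gardens Lunch starts before Museum Break ends → Museum Break and Gardens Lunch overlap.
Overlapping pairs: Gallery Tasting & Market Stop, Gallery Tasting & Old-Town Lunch, Gallery Tasting & Old-Town Transfer, Gardens Lunch & Museum Break, Old-Town Lunch & Old-Town Transfer — 5 in total.

5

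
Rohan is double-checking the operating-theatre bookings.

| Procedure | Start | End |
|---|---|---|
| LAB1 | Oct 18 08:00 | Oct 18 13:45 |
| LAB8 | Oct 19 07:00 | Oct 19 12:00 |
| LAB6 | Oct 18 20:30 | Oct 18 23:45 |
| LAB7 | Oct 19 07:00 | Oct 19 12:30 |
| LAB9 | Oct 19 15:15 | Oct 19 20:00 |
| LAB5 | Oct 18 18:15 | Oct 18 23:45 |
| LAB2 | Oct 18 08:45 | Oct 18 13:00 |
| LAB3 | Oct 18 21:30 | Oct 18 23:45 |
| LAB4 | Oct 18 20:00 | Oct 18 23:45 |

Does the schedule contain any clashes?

Sorted by start: LAB1, LAB2, LAB5, LAB4, LAB6, LAB3, LAB7, LAB8, LAB9.
LAB2 starts before LAB1 ends → LAB1 and LAB2 overlap.
That's a conflict, so the schedule is not conflict-free.

Yes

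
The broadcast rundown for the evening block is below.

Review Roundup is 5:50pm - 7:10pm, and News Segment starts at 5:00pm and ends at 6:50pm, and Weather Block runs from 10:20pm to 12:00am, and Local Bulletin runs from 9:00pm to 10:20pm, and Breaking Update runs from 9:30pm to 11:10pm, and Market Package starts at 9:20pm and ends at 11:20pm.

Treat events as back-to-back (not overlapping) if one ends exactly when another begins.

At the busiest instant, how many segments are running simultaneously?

Sweep the timeline, counting +1 at each start and −1 at each end (ends before starts at a tie):
5:00pm start News Segment → 1
5:50pm start Review Roundup → 2
6:50pm end News Segment → 1
7:10pm end Review Roundup → 0
9:00pm start Local Bulletin → 1
9:20pm start Market Package → 2
9:30pm start Breaking Update → 3
10:20pm end Local Bulletin → 2
10:20pm start Weather Block → 3
11:10pm end Breaking Update → 2
11:20pm end Market Package → 1
12:00am end Weather Block → 0
Peak is 3, at 9:30pm (Breaking Update, Local Bulletin, Market Package).

3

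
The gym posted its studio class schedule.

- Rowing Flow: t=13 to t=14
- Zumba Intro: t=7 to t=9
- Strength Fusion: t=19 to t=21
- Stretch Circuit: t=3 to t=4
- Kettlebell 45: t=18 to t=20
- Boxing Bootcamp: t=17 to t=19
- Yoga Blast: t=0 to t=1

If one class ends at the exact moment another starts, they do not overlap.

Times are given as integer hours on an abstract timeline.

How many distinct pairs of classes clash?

2

Sorted by start: Yoga Blast, Stretch Circuit, Zumba Intro, Rowing Flow, Boxing Bootcamp, Kettlebell 45, Strength Fusion.
Stretch Circuit starts after Yoga Blast ends; Yoga Blast is clear from here.
Zumba Intro starts after Stretch Circuit ends; Stretch Circuit is clear from here.
Rowing Flow starts after Zumba Intro ends; Zumba Intro is clear from here.
Boxing Bootcamp starts after Rowing Flow ends; Rowing Flow is clear from here.
Kettlebell 45 starts before Boxing Bootcamp ends → Boxing Bootcamp and Kettlebell 45 overlap.
Strength Fusion starts exactly when Boxing Bootcamp ends (back-to-back, no overlap).
Strength Fusion starts before Kettlebell 45 ends → Kettlebell 45 and Strength Fusion overlap.
Overlapping pairs: Boxing Bootcamp & Kettlebell 45, Kettlebell 45 & Strength Fusion — 2 in total.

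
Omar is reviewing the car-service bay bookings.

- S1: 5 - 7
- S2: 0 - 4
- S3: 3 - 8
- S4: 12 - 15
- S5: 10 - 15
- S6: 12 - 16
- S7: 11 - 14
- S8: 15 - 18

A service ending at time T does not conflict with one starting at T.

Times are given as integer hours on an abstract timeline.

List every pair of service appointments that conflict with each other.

S1 & S3, S2 & S3, S4 & S5, S4 & S6, S4 & S7, S5 & S6, S5 & S7, S6 & S7, S6 & S8

Sorted by start: S2, S3, S1, S5, S7, S4, S6, S8.
S3 starts before S2 ends → S2 and S3 overlap.
S1 starts after S2 ends, so nothing later overlaps S2 either.
S1 starts before S3 ends → S3 and S1 overlap.
S5 starts after S3 ends, so nothing later overlaps S3 either.
S5 starts after S1 ends, so nothing later overlaps S1 either.
S7 starts before S5 ends → S5 and S7 overlap.
S4 starts before S5 ends → S5 and S4 overlap.
S6 starts before S5 ends → S5 and S6 overlap.
S8 starts exactly when S5 ends (back-to-back, no overlap).
S4 starts before S7 ends → S7 and S4 overlap.
S6 starts before S7 ends → S7 and S6 overlap.
S8 starts after S7 ends.
S6 starts before S4 ends → S4 and S6 overlap.
S8 starts exactly when S4 ends (back-to-back, no overlap).
S8 starts before S6 ends → S6 and S8 overlap.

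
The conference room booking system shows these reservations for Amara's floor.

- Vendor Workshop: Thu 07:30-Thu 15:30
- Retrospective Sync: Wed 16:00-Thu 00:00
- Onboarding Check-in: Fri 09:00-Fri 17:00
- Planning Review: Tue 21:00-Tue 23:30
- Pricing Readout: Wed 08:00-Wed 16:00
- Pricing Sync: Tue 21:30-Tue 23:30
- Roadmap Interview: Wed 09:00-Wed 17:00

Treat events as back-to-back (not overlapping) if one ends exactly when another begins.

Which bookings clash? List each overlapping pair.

Two intervals overlap when each starts before the other ends.
Sorted by start: Planning Review, Pricing Sync, Pricing Readout, Roadmap Interview, Retrospective Sync, Vendor Workshop, Onboarding Check-in.
Pricing Sync starts before Planning Review ends → Planning Review and Pricing Sync overlap.
Pricing Readout starts after Planning Review ends, so nothing later overlaps Planning Review either.
Pricing Readout starts after Pricing Sync ends, so nothing later overlaps Pricing Sync either.
Roadmap Interview starts before Pricing Readout ends → Pricing Readout and Roadmap Interview overlap.
Retrospective Sync starts exactly when Pricing Readout ends (back-to-back, no overlap), so nothing later overlaps Pricing Readout either.
Retrospective Sync starts before Roadmap Interview ends → Roadmap Interview and Retrospective Sync overlap.
Vendor Workshop starts after Roadmap Interview ends, so nothing later overlaps Roadmap Interview either.
Vendor Workshop starts after Retrospective Sync ends, so nothing later overlaps Retrospective Sync either.
Onboarding Check-in starts after Vendor Workshop ends.

Planning Review & Pricing Sync, Pricing Readout & Roadmap Interview, Retrospective Sync & Roadmap Interview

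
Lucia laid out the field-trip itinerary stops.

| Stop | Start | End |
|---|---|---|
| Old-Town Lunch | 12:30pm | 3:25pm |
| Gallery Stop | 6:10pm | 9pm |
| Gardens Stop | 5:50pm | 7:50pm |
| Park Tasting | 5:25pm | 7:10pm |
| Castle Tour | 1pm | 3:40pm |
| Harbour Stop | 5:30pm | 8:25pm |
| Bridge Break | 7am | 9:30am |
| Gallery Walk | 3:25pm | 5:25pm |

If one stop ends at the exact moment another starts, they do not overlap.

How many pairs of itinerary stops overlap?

Sorted by start: Bridge Break, Old-Town Lunch, Castle Tour, Gallery Walk, Park Tasting, Harbour Stop, Gardens Stop, Gallery Stop.
Old-Town Lunch starts after Bridge Break ends, so Bridge Break has no further overlaps.
Castle Tour starts before Old-Town Lunch ends → Old-Town Lunch and Castle Tour overlap.
Gallery Walk starts exactly when Old-Town Lunch ends (back-to-back, no overlap), so Old-Town Lunch has no further overlaps.
Gallery Walk starts before Castle Tour ends → Castle Tour and Gallery Walk overlap.
Park Tasting starts after Castle Tour ends, so Castle Tour has no further overlaps.
Park Tasting starts exactly when Gallery Walk ends (back-to-back, no overlap), so Gallery Walk has no further overlaps.
Harbour Stop starts before Park Tasting ends → Park Tasting and Harbour Stop overlap.
Gardens Stop starts before Park Tasting ends → Park Tasting and Gardens Stop overlap.
Gallery Stop starts before Park Tasting ends → Park Tasting and Gallery Stop overlap.
Gardens Stop starts before Harbour Stop ends → Harbour Stop and Gardens Stop overlap.
Gallery Stop starts before Harbour Stop ends → Harbour Stop and Gallery Stop overlap.
Gallery Stop starts before Gardens Stop ends → Gardens Stop and Gallery Stop overlap.
Overlapping pairs: Castle Tour & Gallery Walk, Castle Tour & Old-Town Lunch, Gallery Stop & Gardens Stop, Gallery Stop & Harbour Stop, Gallery Stop & Park Tasting, Gardens Stop & Harbour Stop, Gardens Stop & Park Tasting, Harbour Stop & Park Tasting — 8 in total.

8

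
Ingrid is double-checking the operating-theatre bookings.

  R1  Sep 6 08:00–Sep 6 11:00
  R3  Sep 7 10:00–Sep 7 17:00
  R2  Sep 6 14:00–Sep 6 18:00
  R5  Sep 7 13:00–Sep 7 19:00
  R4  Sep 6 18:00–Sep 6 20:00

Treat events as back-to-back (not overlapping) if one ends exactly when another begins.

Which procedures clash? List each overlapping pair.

Sorted by start: R1, R2, R4, R3, R5.
R2 starts after R1 ends — done with R1.
R4 starts exactly when R2 ends (back-to-back, no overlap) — done with R2.
R3 starts after R4 ends — done with R4.
R5 starts before R3 ends → R3 and R5 overlap.

R3 & R5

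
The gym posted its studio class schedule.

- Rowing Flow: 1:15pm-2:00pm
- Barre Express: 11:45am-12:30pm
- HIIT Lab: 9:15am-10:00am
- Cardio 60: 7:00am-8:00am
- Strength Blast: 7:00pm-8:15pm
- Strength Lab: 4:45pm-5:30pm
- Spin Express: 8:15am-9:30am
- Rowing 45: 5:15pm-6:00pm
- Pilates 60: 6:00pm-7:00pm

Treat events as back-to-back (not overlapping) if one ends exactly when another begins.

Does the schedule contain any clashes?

Yes

Check each pair: they overlap iff neither finishes before the other starts.
Sorted by start: Cardio 60, Spin Express, HIIT Lab, Barre Express, Rowing Flow, Strength Lab, Rowing 45, Pilates 60, Strength Blast.
Spin Express starts after Cardio 60 ends, so nothing later overlaps Cardio 60 either.
HIIT Lab starts before Spin Express ends → Spin Express and HIIT Lab overlap.
That's a conflict, so the schedule is not conflict-free.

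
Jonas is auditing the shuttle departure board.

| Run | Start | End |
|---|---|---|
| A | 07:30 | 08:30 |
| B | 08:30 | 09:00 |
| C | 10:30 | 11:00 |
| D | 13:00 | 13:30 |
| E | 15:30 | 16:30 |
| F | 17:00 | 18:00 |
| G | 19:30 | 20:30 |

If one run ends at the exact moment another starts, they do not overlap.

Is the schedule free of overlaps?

Sorted by start: A, B, C, D, E, F, G.
B starts exactly when A ends (back-to-back, no overlap), so nothing later overlaps A either.
C starts after B ends, so nothing later overlaps B either.
D starts after C ends, so nothing later overlaps C either.
E starts after D ends, so nothing later overlaps D either.
F starts after E ends, so nothing later overlaps E either.
G starts after F ends.
Every pair is clear; the schedule has no overlaps.

Yes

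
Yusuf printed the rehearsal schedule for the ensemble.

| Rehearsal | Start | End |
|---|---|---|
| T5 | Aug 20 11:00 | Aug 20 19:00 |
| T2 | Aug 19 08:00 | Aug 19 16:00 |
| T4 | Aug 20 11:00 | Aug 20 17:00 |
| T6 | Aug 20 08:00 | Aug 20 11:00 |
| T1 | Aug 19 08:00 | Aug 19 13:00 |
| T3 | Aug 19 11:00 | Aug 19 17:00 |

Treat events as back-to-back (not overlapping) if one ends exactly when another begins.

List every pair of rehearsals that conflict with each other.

Check each pair: they overlap iff neither finishes before the other starts.
Sorted by start: T1, T2, T3, T6, T4, T5.
T2 starts before T1 ends → T1 and T2 overlap.
T3 starts before T1 ends → T1 and T3 overlap.
T6 starts after T1 ends — done with T1.
T3 starts before T2 ends → T2 and T3 overlap.
T6 starts after T2 ends — done with T2.
T6 starts after T3 ends — done with T3.
T4 starts exactly when T6 ends (back-to-back, no overlap) — done with T6.
T5 starts before T4 ends → T4 and T5 overlap.

T1 & T2, T1 & T3, T2 & T3, T4 & T5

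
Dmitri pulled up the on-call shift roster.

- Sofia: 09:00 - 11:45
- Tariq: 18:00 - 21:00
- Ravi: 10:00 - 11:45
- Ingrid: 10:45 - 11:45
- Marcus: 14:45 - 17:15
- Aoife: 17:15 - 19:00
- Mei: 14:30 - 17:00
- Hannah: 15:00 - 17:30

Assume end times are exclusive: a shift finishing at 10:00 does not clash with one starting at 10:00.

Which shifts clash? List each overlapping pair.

Aoife & Hannah, Aoife & Tariq, Hannah & Marcus, Hannah & Mei, Ingrid & Ravi, Ingrid & Sofia, Marcus & Mei, Ravi & Sofia

Check each pair: they overlap iff neither finishes before the other starts.
Sorted by start: Sofia, Ravi, Ingrid, Mei, Marcus, Hannah, Aoife, Tariq.
Ravi starts before Sofia ends → Sofia and Ravi overlap.
Ingrid starts before Sofia ends → Sofia and Ingrid overlap.
Mei starts after Sofia ends; Sofia is clear from here.
Ingrid starts before Ravi ends → Ravi and Ingrid overlap.
Mei starts after Ravi ends; Ravi is clear from here.
Mei starts after Ingrid ends; Ingrid is clear from here.
Marcus starts before Mei ends → Mei and Marcus overlap.
Hannah starts before Mei ends → Mei and Hannah overlap.
Aoife starts after Mei ends; Mei is clear from here.
Hannah starts before Marcus ends → Marcus and Hannah overlap.
Aoife starts exactly when Marcus ends (back-to-back, no overlap); Marcus is clear from here.
Aoife starts before Hannah ends → Hannah and Aoife overlap.
Tariq starts after Hannah ends.
Tariq starts before Aoife ends → Aoife and Tariq overlap.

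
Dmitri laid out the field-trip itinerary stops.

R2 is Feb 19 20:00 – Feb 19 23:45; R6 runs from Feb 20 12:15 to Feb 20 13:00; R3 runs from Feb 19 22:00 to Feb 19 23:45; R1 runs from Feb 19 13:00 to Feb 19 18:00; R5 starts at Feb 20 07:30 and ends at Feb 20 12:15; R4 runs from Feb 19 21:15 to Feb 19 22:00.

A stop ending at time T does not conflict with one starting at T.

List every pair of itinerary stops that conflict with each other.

Sorted by start: R1, R2, R4, R3, R5, R6.
R2 starts after R1 ends, so R1 has no further overlaps.
R4 starts before R2 ends → R2 and R4 overlap.
R3 starts before R2 ends → R2 and R3 overlap.
R5 starts after R2 ends, so R2 has no further overlaps.
R3 starts exactly when R4 ends (back-to-back, no overlap), so R4 has no further overlaps.
R5 starts after R3 ends, so R3 has no further overlaps.
R6 starts exactly when R5 ends (back-to-back, no overlap).

R2 & R3, R2 & R4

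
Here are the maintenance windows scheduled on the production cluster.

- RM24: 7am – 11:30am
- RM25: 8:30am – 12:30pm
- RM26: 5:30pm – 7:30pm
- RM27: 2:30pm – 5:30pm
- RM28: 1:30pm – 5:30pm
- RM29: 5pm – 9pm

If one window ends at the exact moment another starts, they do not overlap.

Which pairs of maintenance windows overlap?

RM24 & RM25, RM26 & RM29, RM27 & RM28, RM27 & RM29, RM28 & RM29

Sorted by start: RM24, RM25, RM28, RM27, RM29, RM26.
RM25 starts before RM24 ends → RM24 and RM25 overlap.
RM28 starts after RM24 ends — done with RM24.
RM28 starts after RM25 ends — done with RM25.
RM27 starts before RM28 ends → RM28 and RM27 overlap.
RM29 starts before RM28 ends → RM28 and RM29 overlap.
RM26 starts exactly when RM28 ends (back-to-back, no overlap).
RM29 starts before RM27 ends → RM27 and RM29 overlap.
RM26 starts exactly when RM27 ends (back-to-back, no overlap).
RM26 starts before RM29 ends → RM29 and RM26 overlap.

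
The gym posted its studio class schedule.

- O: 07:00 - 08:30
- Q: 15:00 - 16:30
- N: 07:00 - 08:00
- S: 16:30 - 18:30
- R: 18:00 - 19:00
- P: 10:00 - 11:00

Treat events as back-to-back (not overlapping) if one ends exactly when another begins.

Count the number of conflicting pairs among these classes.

2

Sorted by start: N, O, P, Q, S, R.
O starts before N ends → N and O overlap.
P starts after N ends; N is clear from here.
P starts after O ends; O is clear from here.
Q starts after P ends; P is clear from here.
S starts exactly when Q ends (back-to-back, no overlap); Q is clear from here.
R starts before S ends → S and R overlap.
Overlapping pairs: N & O, R & S — 2 in total.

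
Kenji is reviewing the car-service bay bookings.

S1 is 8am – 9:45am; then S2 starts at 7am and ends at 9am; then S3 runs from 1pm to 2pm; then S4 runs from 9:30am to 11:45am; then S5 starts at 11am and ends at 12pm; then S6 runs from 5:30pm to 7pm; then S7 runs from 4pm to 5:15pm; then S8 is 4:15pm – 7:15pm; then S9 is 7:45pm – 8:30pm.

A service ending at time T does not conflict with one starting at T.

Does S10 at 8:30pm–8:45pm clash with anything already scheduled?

No — it doesn't clash with anything

S2: ends 9am at or before S10 starts 8:30pm → clear.
S1: ends 9:45am at or before S10 starts 8:30pm → clear.
S4: ends 11:45am at or before S10 starts 8:30pm → clear.
S5: ends 12pm at or before S10 starts 8:30pm → clear.
S3: ends 2pm at or before S10 starts 8:30pm → clear.
S7: ends 5:15pm at or before S10 starts 8:30pm → clear.
S8: ends 7:15pm at or before S10 starts 8:30pm → clear.
S6: ends 7pm at or before S10 starts 8:30pm → clear.
S9: ends 8:30pm at or before S10 starts 8:30pm → clear.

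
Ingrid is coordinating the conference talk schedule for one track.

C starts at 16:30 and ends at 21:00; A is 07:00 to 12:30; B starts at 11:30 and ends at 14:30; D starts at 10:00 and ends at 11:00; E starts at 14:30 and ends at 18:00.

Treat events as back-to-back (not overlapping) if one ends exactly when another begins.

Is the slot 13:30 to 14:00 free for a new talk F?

No — it overlaps B

A: ends 12:30 at or before F starts 13:30 → clear.
D: ends 11:00 at or before F starts 13:30 → clear.
B: starts 11:30 before F ends 14:00, and ends 14:30 after F starts 13:30 → overlap.
E: starts 14:30 at or after F ends 14:00 → clear.
C: starts 16:30 at or after F ends 14:00 → clear.
F overlaps B.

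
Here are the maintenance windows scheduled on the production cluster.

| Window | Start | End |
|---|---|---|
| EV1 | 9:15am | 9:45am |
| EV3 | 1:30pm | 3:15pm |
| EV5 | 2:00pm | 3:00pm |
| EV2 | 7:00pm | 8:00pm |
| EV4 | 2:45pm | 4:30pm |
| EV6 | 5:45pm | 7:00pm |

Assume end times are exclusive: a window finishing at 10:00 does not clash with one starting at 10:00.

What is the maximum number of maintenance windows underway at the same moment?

Walk through starts and ends in time order (an end at T is processed before a start at T):
9:15am start EV1 → 1
9:45am end EV1 → 0
1:30pm start EV3 → 1
2:00pm start EV5 → 2
2:45pm start EV4 → 3
3:00pm end EV5 → 2
3:15pm end EV3 → 1
4:30pm end EV4 → 0
5:45pm start EV6 → 1
7:00pm end EV6 → 0
7:00pm start EV2 → 1
8:00pm end EV2 → 0
Peak is 3, at 2:45pm (EV3, EV4, EV5).

3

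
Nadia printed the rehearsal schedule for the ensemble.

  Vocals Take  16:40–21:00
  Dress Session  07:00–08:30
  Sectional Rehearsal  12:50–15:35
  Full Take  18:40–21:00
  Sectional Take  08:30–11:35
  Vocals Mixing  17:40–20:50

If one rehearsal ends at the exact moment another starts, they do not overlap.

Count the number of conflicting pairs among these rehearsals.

3

Sorted by start: Dress Session, Sectional Take, Sectional Rehearsal, Vocals Take, Vocals Mixing, Full Take.
Sectional Take starts exactly when Dress Session ends (back-to-back, no overlap); Dress Session is clear from here.
Sectional Rehearsal starts after Sectional Take ends; Sectional Take is clear from here.
Vocals Take starts after Sectional Rehearsal ends; Sectional Rehearsal is clear from here.
Vocals Mixing starts before Vocals Take ends → Vocals Take and Vocals Mixing overlap.
Full Take starts before Vocals Take ends → Vocals Take and Full Take overlap.
Full Take starts before Vocals Mixing ends → Vocals Mixing and Full Take overlap.
Overlapping pairs: Full Take & Vocals Mixing, Full Take & Vocals Take, Vocals Mixing & Vocals Take — 3 in total.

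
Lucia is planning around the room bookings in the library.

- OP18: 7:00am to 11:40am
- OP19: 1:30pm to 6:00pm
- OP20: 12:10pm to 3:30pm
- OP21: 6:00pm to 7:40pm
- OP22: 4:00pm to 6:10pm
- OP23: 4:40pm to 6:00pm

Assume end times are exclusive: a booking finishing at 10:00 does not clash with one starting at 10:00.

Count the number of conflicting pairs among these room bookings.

Check each pair: they overlap iff neither finishes before the other starts.
Sorted by start: OP18, OP20, OP19, OP22, OP23, OP21.
OP20 starts after OP18 ends, so nothing later overlaps OP18 either.
OP19 starts before OP20 ends → OP20 and OP19 overlap.
OP22 starts after OP20 ends, so nothing later overlaps OP20 either.
OP22 starts before OP19 ends → OP19 and OP22 overlap.
OP23 starts before OP19 ends → OP19 and OP23 overlap.
OP21 starts exactly when OP19 ends (back-to-back, no overlap).
OP23 starts before OP22 ends → OP22 and OP23 overlap.
OP21 starts before OP22 ends → OP22 and OP21 overlap.
OP21 starts exactly when OP23 ends (back-to-back, no overlap).
Overlapping pairs: OP19 & OP20, OP19 & OP22, OP19 & OP23, OP21 & OP22, OP22 & OP23 — 5 in total.

5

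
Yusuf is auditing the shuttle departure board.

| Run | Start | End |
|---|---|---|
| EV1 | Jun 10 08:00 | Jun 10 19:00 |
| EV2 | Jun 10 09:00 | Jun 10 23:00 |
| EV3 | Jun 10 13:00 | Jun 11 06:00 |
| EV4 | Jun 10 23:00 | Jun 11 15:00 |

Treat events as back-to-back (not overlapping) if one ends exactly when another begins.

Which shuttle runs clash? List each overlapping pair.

Two intervals overlap when each starts before the other ends.
Sorted by start: EV1, EV2, EV3, EV4.
EV2 starts before EV1 ends → EV1 and EV2 overlap.
EV3 starts before EV1 ends → EV1 and EV3 overlap.
EV4 starts after EV1 ends.
EV3 starts before EV2 ends → EV2 and EV3 overlap.
EV4 starts exactly when EV2 ends (back-to-back, no overlap).
EV4 starts before EV3 ends → EV3 and EV4 overlap.

EV1 & EV2, EV1 & EV3, EV2 & EV3, EV3 & EV4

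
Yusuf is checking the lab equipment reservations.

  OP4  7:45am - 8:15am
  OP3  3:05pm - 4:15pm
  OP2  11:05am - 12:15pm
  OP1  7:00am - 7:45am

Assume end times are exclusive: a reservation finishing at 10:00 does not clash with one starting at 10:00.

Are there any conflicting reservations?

No

Sorted by start: OP1, OP4, OP2, OP3.
OP4 starts exactly when OP1 ends (back-to-back, no overlap) — done with OP1.
OP2 starts after OP4 ends — done with OP4.
OP3 starts after OP2 ends.
Every pair is clear; the schedule has no overlaps.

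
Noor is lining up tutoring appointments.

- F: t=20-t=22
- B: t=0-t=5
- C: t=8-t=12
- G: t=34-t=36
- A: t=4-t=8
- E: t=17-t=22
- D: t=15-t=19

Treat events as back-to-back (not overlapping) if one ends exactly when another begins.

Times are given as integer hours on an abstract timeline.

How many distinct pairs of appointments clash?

Sorted by start: B, A, C, D, E, F, G.
A starts before B ends → B and A overlap.
C starts after B ends, so B has no further overlaps.
C starts exactly when A ends (back-to-back, no overlap), so A has no further overlaps.
D starts after C ends, so C has no further overlaps.
E starts before D ends → D and E overlap.
F starts after D ends, so D has no further overlaps.
F starts before E ends → E and F overlap.
G starts after E ends.
G starts after F ends.
Overlapping pairs: A & B, D & E, E & F — 3 in total.

3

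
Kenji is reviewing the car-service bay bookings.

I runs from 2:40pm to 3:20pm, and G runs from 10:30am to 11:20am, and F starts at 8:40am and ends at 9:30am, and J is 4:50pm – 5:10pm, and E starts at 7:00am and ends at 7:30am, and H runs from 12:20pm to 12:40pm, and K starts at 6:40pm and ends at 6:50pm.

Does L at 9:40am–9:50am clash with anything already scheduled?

No — it doesn't clash with anything

E: ends 7:30am at or before L starts 9:40am → clear.
F: ends 9:30am at or before L starts 9:40am → clear.
G: starts 10:30am at or after L ends 9:50am → clear.
H: starts 12:20pm at or after L ends 9:50am → clear.
I: starts 2:40pm at or after L ends 9:50am → clear.
J: starts 4:50pm at or after L ends 9:50am → clear.
K: starts 6:40pm at or after L ends 9:50am → clear.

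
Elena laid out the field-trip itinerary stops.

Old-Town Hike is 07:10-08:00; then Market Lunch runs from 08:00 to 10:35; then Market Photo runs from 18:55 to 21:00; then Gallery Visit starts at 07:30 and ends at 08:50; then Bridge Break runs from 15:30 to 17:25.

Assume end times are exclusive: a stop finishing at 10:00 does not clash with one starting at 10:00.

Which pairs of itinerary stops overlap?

Gallery Visit & Market Lunch, Gallery Visit & Old-Town Hike

Check each pair: they overlap iff neither finishes before the other starts.
Sorted by start: Old-Town Hike, Gallery Visit, Market Lunch, Bridge Break, Market Photo.
Gallery Visit starts before Old-Town Hike ends → Old-Town Hike and Gallery Visit overlap.
Market Lunch starts exactly when Old-Town Hike ends (back-to-back, no overlap), so nothing later overlaps Old-Town Hike either.
Market Lunch starts before Gallery Visit ends → Gallery Visit and Market Lunch overlap.
Bridge Break starts after Gallery Visit ends, so nothing later overlaps Gallery Visit either.
Bridge Break starts after Market Lunch ends, so nothing later overlaps Market Lunch either.
Market Photo starts after Bridge Break ends.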